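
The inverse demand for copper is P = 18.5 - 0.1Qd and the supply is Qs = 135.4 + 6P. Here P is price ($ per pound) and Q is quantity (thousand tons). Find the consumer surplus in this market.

Consumer surplus = 1185.8

Solving each curve for Q: Qd = 185 - 10P.
Equating demand and supply, 185 - 10P = 135.4 + 6P gives 16P = 49.6, so P* = 3.1.
Substitute back: Q* = 185 - 10(3.1) = 154.
Demand choke price (Qd = 0): P = 185/10 = 18.5. Consumer surplus = ½ × (18.5 - 3.1) × 154 = 1185.8.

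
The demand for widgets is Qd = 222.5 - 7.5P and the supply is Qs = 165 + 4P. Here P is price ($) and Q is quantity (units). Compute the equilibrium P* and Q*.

P* = 5, Q* = 185

Equating demand and supply, 222.5 - 7.5P = 165 + 4P gives 11.5P = 57.5, so P* = 5.
Plugging P* into demand: Q* = 222.5 - 7.5(5) = 185.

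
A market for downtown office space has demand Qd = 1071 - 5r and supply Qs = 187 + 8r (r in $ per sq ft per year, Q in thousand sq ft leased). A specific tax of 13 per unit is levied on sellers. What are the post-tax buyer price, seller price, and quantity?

r_b = 76, r_s = 63, Q = 691

Sellers keep r_s = r_b - 13 per unit, so supply in terms of the buyer price is Qs = 83 + 8r_b.
Market clearing requires 1071 - 5r_b = 83 + 8r_b; hence 988 = 13r_b and r_b = 76.
Then r_s = 76 - 13 = 63 and Q = 1071 - 5(76) = 691.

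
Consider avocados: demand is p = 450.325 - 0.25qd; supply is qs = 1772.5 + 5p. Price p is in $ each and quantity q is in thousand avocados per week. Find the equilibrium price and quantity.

In direct form, qd = 1801.3 - 4p.
The market clears where 1801.3 - 4p = 1772.5 + 5p. Rearranging, 9p = 28.8, hence p* = 3.2.
Then q* = 1801.3 - 4(3.2) = 1788.5.

p* = 3.2, q* = 1788.5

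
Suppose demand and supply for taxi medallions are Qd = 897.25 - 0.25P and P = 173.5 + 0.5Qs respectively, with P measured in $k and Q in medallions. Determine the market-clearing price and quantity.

Rewriting in direct form: Qs = -347 + 2P.
The market clears where 897.25 - 0.25P = -347 + 2P. Rearranging, 2.25P = 1244.25, hence P* = 553.
Plugging P* into demand: Q* = 897.25 - 0.25(553) = 759.

P* = 553, Q* = 759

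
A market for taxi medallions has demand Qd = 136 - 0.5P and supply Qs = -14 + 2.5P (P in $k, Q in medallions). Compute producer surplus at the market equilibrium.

Equating demand and supply, 136 - 0.5P = -14 + 2.5P gives 3P = 150, so P* = 50.
From the demand curve, Q* = 136 - 0.5(50) = 111.
Supply choke price (Qs = 0): P = 5.6. Producer surplus = ½ × (50 - 5.6) × 111 = 2464.2.

Producer surplus = 2464.2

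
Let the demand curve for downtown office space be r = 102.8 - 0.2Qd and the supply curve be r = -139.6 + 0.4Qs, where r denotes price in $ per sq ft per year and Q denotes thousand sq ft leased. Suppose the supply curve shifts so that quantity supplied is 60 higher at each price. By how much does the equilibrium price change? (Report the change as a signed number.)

Rewriting in direct form: Qd = 514 - 5r and Qs = 349 + 2.5r.
Set Qd = Qs: 514 - 5r = 349 + 2.5r, so 165 = 7.5r and r* = 22.
Plugging r* into demand: Q* = 514 - 5(22) = 404.
After the shift, supply is Qs = 409 + 2.5r.
Re-solving, 7.5r = 105 gives r = 14 and Q = 444.
Δr = 14 - 22 = -8.

Δr = -8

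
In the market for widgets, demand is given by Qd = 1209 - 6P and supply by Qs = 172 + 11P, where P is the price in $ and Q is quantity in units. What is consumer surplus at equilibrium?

Consumer surplus = 59220.75

The market clears where 1209 - 6P = 172 + 11P. Rearranging, 17P = 1037, hence P* = 61.
Substitute back: Q* = 1209 - 6(61) = 843.
Demand choke price (Qd = 0): P = 1209/6 = 201.5. Consumer surplus = ½ × (201.5 - 61) × 843 = 59220.75.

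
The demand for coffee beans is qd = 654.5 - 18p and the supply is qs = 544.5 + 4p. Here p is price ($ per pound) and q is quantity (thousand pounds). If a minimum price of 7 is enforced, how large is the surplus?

Evaluating both curves at the floor price 7 gives qd = 528.5, qs = 572.5.
Surplus = qs - qd = 572.5 - 528.5 = 44.

Surplus = 44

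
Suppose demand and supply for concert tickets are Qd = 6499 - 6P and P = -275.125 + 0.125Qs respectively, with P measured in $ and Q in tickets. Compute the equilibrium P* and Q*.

Solving each curve for Q: Qs = 2201 + 8P.
The market clears where 6499 - 6P = 2201 + 8P. Rearranging, 14P = 4298, hence P* = 307.
Then Q* = 6499 - 6(307) = 4657.

P* = 307, Q* = 4657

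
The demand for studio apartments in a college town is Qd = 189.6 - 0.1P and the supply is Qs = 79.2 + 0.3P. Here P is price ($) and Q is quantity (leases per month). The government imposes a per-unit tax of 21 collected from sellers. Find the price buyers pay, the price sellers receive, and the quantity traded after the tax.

With a tax of 21 on sellers, they supply based on the net price P_s = P_b - 21, so Qs = 72.9 + 0.3P_b.
Equate demand and the shifted supply: 189.6 - 0.1P_b = 72.9 + 0.3P_b, giving 0.4P_b = 116.7, so P_b = 291.75.
So P_s = 270.75 and the quantity traded is Q = 189.6 - 0.1(291.75) = 160.425.

P_b = 291.75, P_s = 270.75, Q = 160.425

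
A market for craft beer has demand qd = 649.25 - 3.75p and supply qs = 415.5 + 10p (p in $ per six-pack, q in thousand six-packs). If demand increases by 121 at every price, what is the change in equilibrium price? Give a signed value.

Δp = 8.8

At equilibrium qd = qs, so 649.25 - 3.75p = 415.5 + 10p; collecting terms, 233.75 = 13.75p and p* = 17.
From the demand curve, q* = 649.25 - 3.75(17) = 585.5.
After the shift, demand is qd = 770.25 - 3.75p.
The new intersection has 354.75 = 13.75p, i.e. p = 25.8, q = 673.5.
Δp = 25.8 - 17 = 8.8.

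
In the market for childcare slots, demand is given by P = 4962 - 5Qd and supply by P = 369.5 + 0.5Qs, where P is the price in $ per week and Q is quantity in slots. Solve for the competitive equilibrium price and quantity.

P* = 787, Q* = 835

Inverting to quantity form: Qd = 992.4 - 0.2P and Qs = -739 + 2P.
The market clears where 992.4 - 0.2P = -739 + 2P. Rearranging, 2.2P = 1731.4, hence P* = 787.
Then Q* = 992.4 - 0.2(787) = 835.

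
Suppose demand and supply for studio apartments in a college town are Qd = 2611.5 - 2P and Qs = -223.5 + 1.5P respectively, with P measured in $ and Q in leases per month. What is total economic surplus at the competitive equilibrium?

The market clears where 2611.5 - 2P = -223.5 + 1.5P. Rearranging, 3.5P = 2835, hence P* = 810.
Plugging P* into demand: Q* = 2611.5 - 2(810) = 991.5.
Demand choke price = 1305.75; supply choke price = 149. CS = ½(1305.75 - 810)(991.5) = 245768.0625; PS = ½(810 - 149)(991.5) = 327690.75. Total surplus = 573458.8125.

Total surplus = 573458.8125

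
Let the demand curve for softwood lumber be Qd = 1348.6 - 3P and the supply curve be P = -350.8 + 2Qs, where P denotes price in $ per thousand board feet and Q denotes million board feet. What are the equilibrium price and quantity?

Inverting to quantity form: Qs = 175.4 + 0.5P.
Equating demand and supply, 1348.6 - 3P = 175.4 + 0.5P gives 3.5P = 1173.2, so P* = 335.2.
Then Q* = 1348.6 - 3(335.2) = 343.

P* = 335.2, Q* = 343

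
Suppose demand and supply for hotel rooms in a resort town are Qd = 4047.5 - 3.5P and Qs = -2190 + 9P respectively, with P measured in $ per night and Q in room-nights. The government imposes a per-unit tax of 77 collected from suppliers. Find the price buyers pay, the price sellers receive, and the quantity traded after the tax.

With a tax of 77 on suppliers, they supply based on the net price P_s = P_b - 77, so Qs = -2883 + 9P_b.
Set Qd = Qs: 4047.5 - 3.5P_b = -2883 + 9P_b, so 6930.5 = 12.5P_b and P_b = 554.44.
Then P_s = 554.44 - 77 = 477.44 and Q = 4047.5 - 3.5(554.44) = 2106.96.

P_b = 554.44, P_s = 477.44, Q = 2106.96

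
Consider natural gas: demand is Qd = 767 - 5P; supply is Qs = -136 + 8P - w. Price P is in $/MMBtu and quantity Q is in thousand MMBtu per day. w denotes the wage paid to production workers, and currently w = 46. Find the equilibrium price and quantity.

With w = 46, supply is Qs = -182 + 8P.
The market clears where 767 - 5P = -182 + 8P. Rearranging, 13P = 949, hence P* = 73.
Plugging P* into demand: Q* = 767 - 5(73) = 402.

P* = 73, Q* = 402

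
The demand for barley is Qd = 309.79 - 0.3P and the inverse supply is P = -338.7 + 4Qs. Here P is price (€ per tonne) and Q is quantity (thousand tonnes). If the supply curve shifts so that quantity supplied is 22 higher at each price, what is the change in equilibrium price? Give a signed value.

Rewriting in direct form: Qs = 84.675 + 0.25P.
At equilibrium Qd = Qs, so 309.79 - 0.3P = 84.675 + 0.25P; collecting terms, 225.115 = 0.55P and P* = 409.3.
Then Q* = 309.79 - 0.3(409.3) = 187.
After the shift, supply is Qs = 106.675 + 0.25P.
New equilibrium: 203.115 = 0.55P, so P = 369.3 and Q = 199.
ΔP = 369.3 - 409.3 = -40.

ΔP = -40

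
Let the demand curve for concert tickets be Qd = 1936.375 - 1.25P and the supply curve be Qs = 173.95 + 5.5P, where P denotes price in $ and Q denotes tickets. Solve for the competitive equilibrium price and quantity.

Set Qd = Qs: 1936.375 - 1.25P = 173.95 + 5.5P, so 1762.425 = 6.75P and P* = 261.1.
From the demand curve, Q* = 1936.375 - 1.25(261.1) = 1610.

P* = 261.1, Q* = 1610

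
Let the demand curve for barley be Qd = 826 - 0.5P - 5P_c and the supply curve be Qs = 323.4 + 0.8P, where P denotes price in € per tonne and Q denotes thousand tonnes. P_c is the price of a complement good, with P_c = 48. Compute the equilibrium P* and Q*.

P* = 202, Q* = 485

With P_c = 48, demand is Qd = 586 - 0.5P.
The market clears where 586 - 0.5P = 323.4 + 0.8P. Rearranging, 1.3P = 262.6, hence P* = 202.
Substitute back: Q* = 586 - 0.5(202) = 485.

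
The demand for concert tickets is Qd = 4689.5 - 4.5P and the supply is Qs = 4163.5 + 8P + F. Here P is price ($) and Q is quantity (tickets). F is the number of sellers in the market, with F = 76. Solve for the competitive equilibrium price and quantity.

P* = 36, Q* = 4527.5

With F = 76, supply is Qs = 4239.5 + 8P.
Set Qd = Qs: 4689.5 - 4.5P = 4239.5 + 8P, so 450 = 12.5P and P* = 36.
Plugging P* into demand: Q* = 4689.5 - 4.5(36) = 4527.5.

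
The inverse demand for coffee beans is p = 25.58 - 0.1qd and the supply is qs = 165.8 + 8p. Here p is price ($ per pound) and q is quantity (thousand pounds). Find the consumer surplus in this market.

Consumer surplus = 2117.682

Rewriting in direct form: qd = 255.8 - 10p.
The market clears where 255.8 - 10p = 165.8 + 8p. Rearranging, 18p = 90, hence p* = 5.
From the demand curve, q* = 255.8 - 10(5) = 205.8.
Demand choke price (qd = 0): p = 255.8/10 = 25.58. Consumer surplus = ½ × (25.58 - 5) × 205.8 = 2117.682.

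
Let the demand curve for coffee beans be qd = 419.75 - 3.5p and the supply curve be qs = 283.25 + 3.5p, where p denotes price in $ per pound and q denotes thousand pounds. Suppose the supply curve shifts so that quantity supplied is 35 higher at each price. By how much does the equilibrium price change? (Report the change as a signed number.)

Δp = -5

Set qd = qs: 419.75 - 3.5p = 283.25 + 3.5p, so 136.5 = 7p and p* = 19.5.
From the demand curve, q* = 419.75 - 3.5(19.5) = 351.5.
After the shift, supply is qs = 318.25 + 3.5p.
Re-solving, 7p = 101.5 gives p = 14.5 and q = 369.
Δp = 14.5 - 19.5 = -5.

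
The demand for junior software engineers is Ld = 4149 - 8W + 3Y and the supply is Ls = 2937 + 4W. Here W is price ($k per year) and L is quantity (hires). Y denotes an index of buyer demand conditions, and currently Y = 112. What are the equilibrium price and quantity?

With Y = 112, demand is Ld = 4485 - 8W.
At equilibrium Ld = Ls, so 4485 - 8W = 2937 + 4W; collecting terms, 1548 = 12W and W* = 129.
From the demand curve, L* = 4485 - 8(129) = 3453.

W* = 129, L* = 3453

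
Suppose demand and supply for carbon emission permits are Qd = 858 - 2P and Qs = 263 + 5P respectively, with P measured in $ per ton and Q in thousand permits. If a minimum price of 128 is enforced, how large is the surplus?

With P fixed at 128, quantity demanded is 602 and quantity supplied is 903.
Surplus = Qs - Qd = 903 - 602 = 301.

Surplus = 301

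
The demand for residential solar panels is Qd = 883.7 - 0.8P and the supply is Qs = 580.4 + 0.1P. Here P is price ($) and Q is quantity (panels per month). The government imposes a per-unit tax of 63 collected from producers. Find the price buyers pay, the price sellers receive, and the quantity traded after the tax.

The tax drives a wedge P_b - P_s = 63. Substituting P_s = P_b - 63 into supply: Qs = 574.1 + 0.1P_b.
Set Qd = Qs: 883.7 - 0.8P_b = 574.1 + 0.1P_b, so 309.6 = 0.9P_b and P_b = 344.
Then P_s = 344 - 63 = 281 and Q = 883.7 - 0.8(344) = 608.5.

P_b = 344, P_s = 281, Q = 608.5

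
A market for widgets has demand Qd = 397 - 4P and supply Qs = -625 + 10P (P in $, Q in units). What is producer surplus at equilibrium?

Producer surplus = 551.25

Equating demand and supply, 397 - 4P = -625 + 10P gives 14P = 1022, so P* = 73.
Then Q* = 397 - 4(73) = 105.
Supply choke price (Qs = 0): P = 62.5. Producer surplus = ½ × (73 - 62.5) × 105 = 551.25.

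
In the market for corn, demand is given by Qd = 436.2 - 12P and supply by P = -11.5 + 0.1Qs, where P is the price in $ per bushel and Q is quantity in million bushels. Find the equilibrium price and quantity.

In direct form, Qs = 115 + 10P.
Equating demand and supply, 436.2 - 12P = 115 + 10P gives 22P = 321.2, so P* = 14.6.
From the demand curve, Q* = 436.2 - 12(14.6) = 261.

P* = 14.6, Q* = 261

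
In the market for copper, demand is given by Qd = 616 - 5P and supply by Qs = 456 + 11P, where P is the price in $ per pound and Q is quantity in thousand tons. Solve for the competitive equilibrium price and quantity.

At equilibrium Qd = Qs, so 616 - 5P = 456 + 11P; collecting terms, 160 = 16P and P* = 10.
From the demand curve, Q* = 616 - 5(10) = 566.

P* = 10, Q* = 566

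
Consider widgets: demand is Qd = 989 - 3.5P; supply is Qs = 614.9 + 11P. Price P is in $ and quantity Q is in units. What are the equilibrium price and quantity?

P* = 25.8, Q* = 898.7

At equilibrium Qd = Qs, so 989 - 3.5P = 614.9 + 11P; collecting terms, 374.1 = 14.5P and P* = 25.8.
Then Q* = 989 - 3.5(25.8) = 898.7.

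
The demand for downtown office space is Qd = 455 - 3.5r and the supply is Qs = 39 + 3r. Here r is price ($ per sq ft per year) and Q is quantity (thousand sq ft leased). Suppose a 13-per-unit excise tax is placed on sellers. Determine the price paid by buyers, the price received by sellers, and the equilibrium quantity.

The tax drives a wedge r_b - r_s = 13. Substituting r_s = r_b - 13 into supply: Qs = 3r_b.
Market clearing requires 455 - 3.5r_b = 3r_b; hence 455 = 6.5r_b and r_b = 70.
So r_s = 57 and the quantity traded is Q = 455 - 3.5(70) = 210.

r_b = 70, r_s = 57, Q = 210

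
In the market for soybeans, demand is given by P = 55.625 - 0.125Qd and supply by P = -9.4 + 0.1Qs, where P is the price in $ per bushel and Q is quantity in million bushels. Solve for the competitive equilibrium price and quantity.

P* = 19.5, Q* = 289

Rewriting in direct form: Qd = 445 - 8P and Qs = 94 + 10P.
Set Qd = Qs: 445 - 8P = 94 + 10P, so 351 = 18P and P* = 19.5.
Plugging P* into demand: Q* = 445 - 8(19.5) = 289.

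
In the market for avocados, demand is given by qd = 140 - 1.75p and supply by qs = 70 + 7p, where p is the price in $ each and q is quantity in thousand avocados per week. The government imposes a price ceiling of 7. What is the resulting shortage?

Shortage = 8.75

With p fixed at 7, quantity demanded is 127.75 and quantity supplied is 119.
Shortage = qd - qs = 127.75 - 119 = 8.75.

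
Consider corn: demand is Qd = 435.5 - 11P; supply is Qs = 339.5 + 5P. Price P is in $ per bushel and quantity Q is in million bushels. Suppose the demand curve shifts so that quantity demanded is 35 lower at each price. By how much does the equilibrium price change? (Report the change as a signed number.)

Set Qd = Qs: 435.5 - 11P = 339.5 + 5P, so 96 = 16P and P* = 6.
Plugging P* into demand: Q* = 435.5 - 11(6) = 369.5.
After the shift, demand is Qd = 400.5 - 11P.
The new intersection has 61 = 16P, i.e. P = 3.8125, Q = 358.5625.
ΔP = 3.8125 - 6 = -2.1875.

ΔP = -2.1875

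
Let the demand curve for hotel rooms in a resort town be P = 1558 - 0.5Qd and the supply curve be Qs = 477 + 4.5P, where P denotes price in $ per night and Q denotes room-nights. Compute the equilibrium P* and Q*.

Rewriting in direct form: Qd = 3116 - 2P.
Equating demand and supply, 3116 - 2P = 477 + 4.5P gives 6.5P = 2639, so P* = 406.
From the demand curve, Q* = 3116 - 2(406) = 2304.

P* = 406, Q* = 2304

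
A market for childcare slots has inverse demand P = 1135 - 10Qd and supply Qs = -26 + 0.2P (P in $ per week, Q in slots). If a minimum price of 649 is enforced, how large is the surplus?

Surplus = 55.2

Solving each curve for Q: Qd = 113.5 - 0.1P.
With P fixed at 649, quantity demanded is 48.6 and quantity supplied is 103.8.
Surplus = Qs - Qd = 103.8 - 48.6 = 55.2.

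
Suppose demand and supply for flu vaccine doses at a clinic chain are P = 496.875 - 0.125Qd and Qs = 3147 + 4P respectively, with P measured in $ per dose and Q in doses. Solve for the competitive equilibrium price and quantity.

Rewriting in direct form: Qd = 3975 - 8P.
The market clears where 3975 - 8P = 3147 + 4P. Rearranging, 12P = 828, hence P* = 69.
Plugging P* into demand: Q* = 3975 - 8(69) = 3423.

P* = 69, Q* = 3423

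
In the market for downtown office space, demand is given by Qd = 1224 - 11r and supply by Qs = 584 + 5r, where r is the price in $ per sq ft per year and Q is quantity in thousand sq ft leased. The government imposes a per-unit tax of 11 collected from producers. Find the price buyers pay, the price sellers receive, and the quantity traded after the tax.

r_b = 43.4375, r_s = 32.4375, Q = 746.1875

With a tax of 11 on producers, they supply based on the net price r_s = r_b - 11, so Qs = 529 + 5r_b.
Market clearing requires 1224 - 11r_b = 529 + 5r_b; hence 695 = 16r_b and r_b = 43.4375.
So r_s = 32.4375 and the quantity traded is Q = 1224 - 11(43.4375) = 746.1875.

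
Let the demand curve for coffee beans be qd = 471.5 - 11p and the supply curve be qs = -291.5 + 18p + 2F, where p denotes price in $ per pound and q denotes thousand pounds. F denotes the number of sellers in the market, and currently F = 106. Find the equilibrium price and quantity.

p* = 19, q* = 262.5

With F = 106, supply is qs = -79.5 + 18p.
The market clears where 471.5 - 11p = -79.5 + 18p. Rearranging, 29p = 551, hence p* = 19.
Substitute back: q* = 471.5 - 11(19) = 262.5.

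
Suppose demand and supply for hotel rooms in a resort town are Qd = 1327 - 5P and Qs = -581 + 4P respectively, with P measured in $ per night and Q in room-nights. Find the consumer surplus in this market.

Set Qd = Qs: 1327 - 5P = -581 + 4P, so 1908 = 9P and P* = 212.
Plugging P* into demand: Q* = 1327 - 5(212) = 267.
Demand choke price (Qd = 0): P = 1327/5 = 265.4. Consumer surplus = ½ × (265.4 - 212) × 267 = 7128.9.

Consumer surplus = 7128.9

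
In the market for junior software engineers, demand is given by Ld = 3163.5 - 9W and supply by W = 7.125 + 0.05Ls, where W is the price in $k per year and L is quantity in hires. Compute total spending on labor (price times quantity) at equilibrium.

Total spending on labor = 243675

Solving each curve for L: Ls = -142.5 + 20W.
Set Ld = Ls: 3163.5 - 9W = -142.5 + 20W, so 3306 = 29W and W* = 114.
Substitute back: L* = 3163.5 - 9(114) = 2137.5.
Total spending on labor = W* × L* = 114 × 2137.5 = 243675.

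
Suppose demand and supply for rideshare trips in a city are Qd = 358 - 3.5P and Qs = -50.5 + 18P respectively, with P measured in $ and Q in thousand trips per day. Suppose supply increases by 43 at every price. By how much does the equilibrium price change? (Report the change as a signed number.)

ΔP = -2

The market clears where 358 - 3.5P = -50.5 + 18P. Rearranging, 21.5P = 408.5, hence P* = 19.
Then Q* = 358 - 3.5(19) = 291.5.
After the shift, supply is Qs = -7.5 + 18P.
Re-solving, 21.5P = 365.5 gives P = 17 and Q = 298.5.
ΔP = 17 - 19 = -2.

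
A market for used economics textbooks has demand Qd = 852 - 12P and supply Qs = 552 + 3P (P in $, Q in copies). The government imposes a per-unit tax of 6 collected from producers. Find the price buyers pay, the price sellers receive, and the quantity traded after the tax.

Producers keep P_s = P_b - 6 per unit, so supply in terms of the buyer price is Qs = 534 + 3P_b.
Set Qd = Qs: 852 - 12P_b = 534 + 3P_b, so 318 = 15P_b and P_b = 21.2.
Then P_s = 21.2 - 6 = 15.2 and Q = 852 - 12(21.2) = 597.6.

P_b = 21.2, P_s = 15.2, Q = 597.6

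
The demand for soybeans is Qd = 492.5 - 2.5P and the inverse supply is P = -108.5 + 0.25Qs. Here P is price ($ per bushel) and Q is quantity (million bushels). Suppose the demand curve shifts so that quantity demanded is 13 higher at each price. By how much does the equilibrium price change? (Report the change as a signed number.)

Inverting to quantity form: Qs = 434 + 4P.
At equilibrium Qd = Qs, so 492.5 - 2.5P = 434 + 4P; collecting terms, 58.5 = 6.5P and P* = 9.
Then Q* = 492.5 - 2.5(9) = 470.
After the shift, demand is Qd = 505.5 - 2.5P.
Re-solving, 6.5P = 71.5 gives P = 11 and Q = 478.
ΔP = 11 - 9 = 2.

ΔP = 2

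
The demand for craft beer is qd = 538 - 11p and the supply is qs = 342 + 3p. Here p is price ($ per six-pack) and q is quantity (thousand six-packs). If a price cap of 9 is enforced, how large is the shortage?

Shortage = 70

With p fixed at 9, quantity demanded is 439 and quantity supplied is 369.
Shortage = qd - qs = 439 - 369 = 70.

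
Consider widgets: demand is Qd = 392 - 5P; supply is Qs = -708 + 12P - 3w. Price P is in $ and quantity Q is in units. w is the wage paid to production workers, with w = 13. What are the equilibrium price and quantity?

With w = 13, supply is Qs = -747 + 12P.
Equating demand and supply, 392 - 5P = -747 + 12P gives 17P = 1139, so P* = 67.
Then Q* = 392 - 5(67) = 57.

P* = 67, Q* = 57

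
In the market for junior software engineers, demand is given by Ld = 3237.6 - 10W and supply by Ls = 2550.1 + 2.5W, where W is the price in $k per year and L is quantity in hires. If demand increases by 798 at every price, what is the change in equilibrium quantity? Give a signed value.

Equating demand and supply, 3237.6 - 10W = 2550.1 + 2.5W gives 12.5W = 687.5, so W* = 55.
Substitute back: L* = 3237.6 - 10(55) = 2687.6.
After the shift, demand is Ld = 4035.6 - 10W.
Re-solving, 12.5W = 1485.5 gives W = 118.84 and L = 2847.2.
ΔL = 2847.2 - 2687.6 = 159.6.

ΔL = 159.6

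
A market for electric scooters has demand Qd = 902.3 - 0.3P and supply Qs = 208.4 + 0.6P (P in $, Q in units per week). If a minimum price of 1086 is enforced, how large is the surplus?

Evaluating both curves at the floor price 1086 gives Qd = 576.5, Qs = 860.
Surplus = Qs - Qd = 860 - 576.5 = 283.5.

Surplus = 283.5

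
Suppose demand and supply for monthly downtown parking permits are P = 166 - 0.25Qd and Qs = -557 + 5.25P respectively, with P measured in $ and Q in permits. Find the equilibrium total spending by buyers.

Total spending by buyers = 17952

Solving each curve for Q: Qd = 664 - 4P.
Equating demand and supply, 664 - 4P = -557 + 5.25P gives 9.25P = 1221, so P* = 132.
Substitute back: Q* = 664 - 4(132) = 136.
Total spending by buyers = P* × Q* = 132 × 136 = 17952.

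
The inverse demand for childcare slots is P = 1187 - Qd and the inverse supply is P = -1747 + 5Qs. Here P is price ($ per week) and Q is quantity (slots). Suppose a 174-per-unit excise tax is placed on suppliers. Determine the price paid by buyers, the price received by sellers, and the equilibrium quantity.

P_b = 727, P_s = 553, Q = 460

Rewriting in direct form: Qd = 1187 - P and Qs = 349.4 + 0.2P.
With a tax of 174 on suppliers, they supply based on the net price P_s = P_b - 174, so Qs = 314.6 + 0.2P_b.
Set Qd = Qs: 1187 - P_b = 314.6 + 0.2P_b, so 872.4 = 1.2P_b and P_b = 727.
So P_s = 553 and the quantity traded is Q = 1187 - 727 = 460.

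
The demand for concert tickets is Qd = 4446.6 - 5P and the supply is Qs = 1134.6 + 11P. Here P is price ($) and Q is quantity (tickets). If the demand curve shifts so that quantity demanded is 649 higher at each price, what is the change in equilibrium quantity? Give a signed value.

Set Qd = Qs: 4446.6 - 5P = 1134.6 + 11P, so 3312 = 16P and P* = 207.
From the demand curve, Q* = 4446.6 - 5(207) = 3411.6.
After the shift, demand is Qd = 5095.6 - 5P.
The new intersection has 3961 = 16P, i.e. P = 247.5625, Q = 3857.7875.
ΔQ = 3857.7875 - 3411.6 = 446.1875.

ΔQ = 446.1875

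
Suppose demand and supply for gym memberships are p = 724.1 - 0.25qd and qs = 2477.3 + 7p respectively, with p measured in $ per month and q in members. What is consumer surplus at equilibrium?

Inverting to quantity form: qd = 2896.4 - 4p.
Equating demand and supply, 2896.4 - 4p = 2477.3 + 7p gives 11p = 419.1, so p* = 38.1.
Plugging p* into demand: q* = 2896.4 - 4(38.1) = 2744.
Demand choke price (qd = 0): p = 2896.4/4 = 724.1. Consumer surplus = ½ × (724.1 - 38.1) × 2744 = 941192.

Consumer surplus = 941192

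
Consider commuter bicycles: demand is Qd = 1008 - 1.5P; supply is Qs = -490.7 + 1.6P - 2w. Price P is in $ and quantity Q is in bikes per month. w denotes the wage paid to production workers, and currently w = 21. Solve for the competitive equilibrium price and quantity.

P* = 497, Q* = 262.5

With w = 21, supply is Qs = -532.7 + 1.6P.
Set Qd = Qs: 1008 - 1.5P = -532.7 + 1.6P, so 1540.7 = 3.1P and P* = 497.
Then Q* = 1008 - 1.5(497) = 262.5.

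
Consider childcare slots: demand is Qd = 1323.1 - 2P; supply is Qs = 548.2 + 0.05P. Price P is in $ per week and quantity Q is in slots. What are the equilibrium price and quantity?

P* = 378, Q* = 567.1

Set Qd = Qs: 1323.1 - 2P = 548.2 + 0.05P, so 774.9 = 2.05P and P* = 378.
Plugging P* into demand: Q* = 1323.1 - 2(378) = 567.1.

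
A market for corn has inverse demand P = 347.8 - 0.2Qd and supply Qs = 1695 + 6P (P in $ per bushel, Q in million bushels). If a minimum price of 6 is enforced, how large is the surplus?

Surplus = 22

Rewriting in direct form: Qd = 1739 - 5P.
With P fixed at 6, quantity demanded is 1709 and quantity supplied is 1731.
Surplus = Qs - Qd = 1731 - 1709 = 22.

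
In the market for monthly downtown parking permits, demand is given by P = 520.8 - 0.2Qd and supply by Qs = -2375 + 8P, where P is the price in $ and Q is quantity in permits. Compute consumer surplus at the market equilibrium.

Consumer surplus = 47472.1

Solving each curve for Q: Qd = 2604 - 5P.
Equating demand and supply, 2604 - 5P = -2375 + 8P gives 13P = 4979, so P* = 383.
Plugging P* into demand: Q* = 2604 - 5(383) = 689.
Demand choke price (Qd = 0): P = 2604/5 = 520.8. Consumer surplus = ½ × (520.8 - 383) × 689 = 47472.1.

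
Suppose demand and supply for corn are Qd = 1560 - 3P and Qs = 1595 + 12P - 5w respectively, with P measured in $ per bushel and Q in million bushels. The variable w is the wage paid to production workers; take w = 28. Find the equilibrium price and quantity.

With w = 28, supply is Qs = 1455 + 12P.
At equilibrium Qd = Qs, so 1560 - 3P = 1455 + 12P; collecting terms, 105 = 15P and P* = 7.
Plugging P* into demand: Q* = 1560 - 3(7) = 1539.

P* = 7, Q* = 1539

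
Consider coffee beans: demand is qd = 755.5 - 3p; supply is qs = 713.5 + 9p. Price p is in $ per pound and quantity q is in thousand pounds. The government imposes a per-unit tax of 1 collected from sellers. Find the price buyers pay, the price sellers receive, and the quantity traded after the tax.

Sellers keep p_s = p_b - 1 per unit, so supply in terms of the buyer price is qs = 704.5 + 9p_b.
Set qd = qs: 755.5 - 3p_b = 704.5 + 9p_b, so 51 = 12p_b and p_b = 4.25.
So p_s = 3.25 and the quantity traded is q = 755.5 - 3(4.25) = 742.75.

p_b = 4.25, p_s = 3.25, q = 742.75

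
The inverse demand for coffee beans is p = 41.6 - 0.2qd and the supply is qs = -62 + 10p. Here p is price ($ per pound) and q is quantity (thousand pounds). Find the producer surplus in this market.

Solving each curve for q: qd = 208 - 5p.
The market clears where 208 - 5p = -62 + 10p. Rearranging, 15p = 270, hence p* = 18.
Then q* = 208 - 5(18) = 118.
Supply choke price (qs = 0): p = 6.2. Producer surplus = ½ × (18 - 6.2) × 118 = 696.2.

Producer surplus = 696.2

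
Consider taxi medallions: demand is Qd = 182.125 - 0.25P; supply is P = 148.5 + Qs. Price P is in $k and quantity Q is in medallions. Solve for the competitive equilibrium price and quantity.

Solving each curve for Q: Qs = -148.5 + P.
The market clears where 182.125 - 0.25P = -148.5 + P. Rearranging, 1.25P = 330.625, hence P* = 264.5.
Plugging P* into demand: Q* = 182.125 - 0.25(264.5) = 116.

P* = 264.5, Q* = 116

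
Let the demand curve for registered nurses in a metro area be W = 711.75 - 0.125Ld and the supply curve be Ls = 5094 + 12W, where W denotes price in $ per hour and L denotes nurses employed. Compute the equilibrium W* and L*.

In direct form, Ld = 5694 - 8W.
At equilibrium Ld = Ls, so 5694 - 8W = 5094 + 12W; collecting terms, 600 = 20W and W* = 30.
Then L* = 5694 - 8(30) = 5454.

W* = 30, L* = 5454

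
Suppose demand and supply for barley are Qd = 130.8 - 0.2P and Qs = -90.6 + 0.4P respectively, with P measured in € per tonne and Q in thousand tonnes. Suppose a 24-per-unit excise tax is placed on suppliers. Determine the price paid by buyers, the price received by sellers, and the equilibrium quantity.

Suppliers keep P_s = P_b - 24 per unit, so supply in terms of the buyer price is Qs = -100.2 + 0.4P_b.
Equate demand and the shifted supply: 130.8 - 0.2P_b = -100.2 + 0.4P_b, giving 0.6P_b = 231, so P_b = 385.
Then P_s = 385 - 24 = 361 and Q = 130.8 - 0.2(385) = 53.8.

P_b = 385, P_s = 361, Q = 53.8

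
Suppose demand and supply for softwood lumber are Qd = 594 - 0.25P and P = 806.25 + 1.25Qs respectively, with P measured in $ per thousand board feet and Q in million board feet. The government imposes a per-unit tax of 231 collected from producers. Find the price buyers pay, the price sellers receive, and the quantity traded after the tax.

Solving each curve for Q: Qs = -645 + 0.8P.
Producers keep P_s = P_b - 231 per unit, so supply in terms of the buyer price is Qs = -829.8 + 0.8P_b.
Market clearing requires 594 - 0.25P_b = -829.8 + 0.8P_b; hence 1423.8 = 1.05P_b and P_b = 1356.
So P_s = 1125 and the quantity traded is Q = 594 - 0.25(1356) = 255.

P_b = 1356, P_s = 1125, Q = 255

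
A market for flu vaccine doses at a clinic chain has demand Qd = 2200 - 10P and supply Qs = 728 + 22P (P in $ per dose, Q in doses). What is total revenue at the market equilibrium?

Total revenue = 80040

Equating demand and supply, 2200 - 10P = 728 + 22P gives 32P = 1472, so P* = 46.
From the demand curve, Q* = 2200 - 10(46) = 1740.
Total revenue = P* × Q* = 46 × 1740 = 80040.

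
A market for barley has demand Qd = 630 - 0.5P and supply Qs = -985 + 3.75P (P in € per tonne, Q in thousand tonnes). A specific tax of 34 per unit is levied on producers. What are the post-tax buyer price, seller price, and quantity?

The tax drives a wedge P_b - P_s = 34. Substituting P_s = P_b - 34 into supply: Qs = -1112.5 + 3.75P_b.
Market clearing requires 630 - 0.5P_b = -1112.5 + 3.75P_b; hence 1742.5 = 4.25P_b and P_b = 410.
Then P_s = 410 - 34 = 376 and Q = 630 - 0.5(410) = 425.

P_b = 410, P_s = 376, Q = 425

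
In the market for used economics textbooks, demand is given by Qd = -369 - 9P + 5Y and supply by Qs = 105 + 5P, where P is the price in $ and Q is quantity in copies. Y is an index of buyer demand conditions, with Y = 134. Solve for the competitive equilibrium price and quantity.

With Y = 134, demand is Qd = 301 - 9P.
The market clears where 301 - 9P = 105 + 5P. Rearranging, 14P = 196, hence P* = 14.
Substitute back: Q* = 301 - 9(14) = 175.

P* = 14, Q* = 175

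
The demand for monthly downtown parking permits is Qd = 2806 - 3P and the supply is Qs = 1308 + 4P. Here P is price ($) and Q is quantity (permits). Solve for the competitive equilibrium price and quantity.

P* = 214, Q* = 2164

The market clears where 2806 - 3P = 1308 + 4P. Rearranging, 7P = 1498, hence P* = 214.
Then Q* = 2806 - 3(214) = 2164.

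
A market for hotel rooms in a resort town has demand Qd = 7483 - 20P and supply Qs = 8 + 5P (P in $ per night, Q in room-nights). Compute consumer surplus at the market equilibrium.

Set Qd = Qs: 7483 - 20P = 8 + 5P, so 7475 = 25P and P* = 299.
Substitute back: Q* = 7483 - 20(299) = 1503.
Demand choke price (Qd = 0): P = 7483/20 = 374.15. Consumer surplus = ½ × (374.15 - 299) × 1503 = 56475.225.

Consumer surplus = 56475.225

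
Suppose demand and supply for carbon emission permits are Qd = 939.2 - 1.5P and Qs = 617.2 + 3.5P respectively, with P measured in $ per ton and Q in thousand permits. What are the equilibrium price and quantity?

The market clears where 939.2 - 1.5P = 617.2 + 3.5P. Rearranging, 5P = 322, hence P* = 64.4.
Plugging P* into demand: Q* = 939.2 - 1.5(64.4) = 842.6.

P* = 64.4, Q* = 842.6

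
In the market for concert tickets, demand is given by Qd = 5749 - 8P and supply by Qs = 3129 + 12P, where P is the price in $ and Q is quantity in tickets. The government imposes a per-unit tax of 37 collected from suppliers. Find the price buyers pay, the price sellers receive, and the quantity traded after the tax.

Suppliers keep P_s = P_b - 37 per unit, so supply in terms of the buyer price is Qs = 2685 + 12P_b.
Market clearing requires 5749 - 8P_b = 2685 + 12P_b; hence 3064 = 20P_b and P_b = 153.2.
Then P_s = 153.2 - 37 = 116.2 and Q = 5749 - 8(153.2) = 4523.4.

P_b = 153.2, P_s = 116.2, Q = 4523.4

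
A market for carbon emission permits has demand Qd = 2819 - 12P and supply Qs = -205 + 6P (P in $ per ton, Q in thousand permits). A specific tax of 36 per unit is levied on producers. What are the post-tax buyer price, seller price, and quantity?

P_b = 180, P_s = 144, Q = 659

Producers keep P_s = P_b - 36 per unit, so supply in terms of the buyer price is Qs = -421 + 6P_b.
Set Qd = Qs: 2819 - 12P_b = -421 + 6P_b, so 3240 = 18P_b and P_b = 180.
Then P_s = 180 - 36 = 144 and Q = 2819 - 12(180) = 659.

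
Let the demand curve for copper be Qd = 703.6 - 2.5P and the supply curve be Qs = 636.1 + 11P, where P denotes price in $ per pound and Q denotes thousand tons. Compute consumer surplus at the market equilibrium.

At equilibrium Qd = Qs, so 703.6 - 2.5P = 636.1 + 11P; collecting terms, 67.5 = 13.5P and P* = 5.
Plugging P* into demand: Q* = 703.6 - 2.5(5) = 691.1.
Demand choke price (Qd = 0): P = 703.6/2.5 = 281.44. Consumer surplus = ½ × (281.44 - 5) × 691.1 = 95523.842.

Consumer surplus = 95523.842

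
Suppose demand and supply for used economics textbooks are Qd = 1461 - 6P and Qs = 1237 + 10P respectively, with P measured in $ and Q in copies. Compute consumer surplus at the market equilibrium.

Set Qd = Qs: 1461 - 6P = 1237 + 10P, so 224 = 16P and P* = 14.
From the demand curve, Q* = 1461 - 6(14) = 1377.
Demand choke price (Qd = 0): P = 1461/6 = 243.5. Consumer surplus = ½ × (243.5 - 14) × 1377 = 158010.75.

Consumer surplus = 158010.75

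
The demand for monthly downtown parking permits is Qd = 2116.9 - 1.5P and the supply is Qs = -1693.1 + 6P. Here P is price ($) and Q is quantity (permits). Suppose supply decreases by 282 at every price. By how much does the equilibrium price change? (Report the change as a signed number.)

Equating demand and supply, 2116.9 - 1.5P = -1693.1 + 6P gives 7.5P = 3810, so P* = 508.
Plugging P* into demand: Q* = 2116.9 - 1.5(508) = 1354.9.
After the shift, supply is Qs = -1975.1 + 6P.
New equilibrium: 4092 = 7.5P, so P = 545.6 and Q = 1298.5.
ΔP = 545.6 - 508 = 37.6.

ΔP = 37.6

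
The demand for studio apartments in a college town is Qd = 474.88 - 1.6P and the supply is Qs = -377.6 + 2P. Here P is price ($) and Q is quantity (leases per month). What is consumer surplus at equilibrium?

Consumer surplus = 2880

Set Qd = Qs: 474.88 - 1.6P = -377.6 + 2P, so 852.48 = 3.6P and P* = 236.8.
From the demand curve, Q* = 474.88 - 1.6(236.8) = 96.
Demand choke price (Qd = 0): P = 474.88/1.6 = 296.8. Consumer surplus = ½ × (296.8 - 236.8) × 96 = 2880.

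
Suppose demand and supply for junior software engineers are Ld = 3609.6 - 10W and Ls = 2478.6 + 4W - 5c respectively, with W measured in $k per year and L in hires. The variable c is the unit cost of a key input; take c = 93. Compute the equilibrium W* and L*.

With c = 93, supply is Ls = 2013.6 + 4W.
Set Ld = Ls: 3609.6 - 10W = 2013.6 + 4W, so 1596 = 14W and W* = 114.
Then L* = 3609.6 - 10(114) = 2469.6.

W* = 114, L* = 2469.6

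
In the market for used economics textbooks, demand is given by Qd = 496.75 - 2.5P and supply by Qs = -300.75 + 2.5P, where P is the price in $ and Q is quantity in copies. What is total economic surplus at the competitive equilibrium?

Total surplus = 3841.6

Set Qd = Qs: 496.75 - 2.5P = -300.75 + 2.5P, so 797.5 = 5P and P* = 159.5.
Plugging P* into demand: Q* = 496.75 - 2.5(159.5) = 98.
Demand choke price = 198.7; supply choke price = 120.3. CS = ½(198.7 - 159.5)(98) = 1920.8; PS = ½(159.5 - 120.3)(98) = 1920.8. Total surplus = 3841.6.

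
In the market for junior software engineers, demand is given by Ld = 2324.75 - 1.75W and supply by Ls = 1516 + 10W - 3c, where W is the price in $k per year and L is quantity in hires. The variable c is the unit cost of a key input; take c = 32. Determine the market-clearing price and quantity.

W* = 77, L* = 2190

With c = 32, supply is Ls = 1420 + 10W.
The market clears where 2324.75 - 1.75W = 1420 + 10W. Rearranging, 11.75W = 904.75, hence W* = 77.
Plugging W* into demand: L* = 2324.75 - 1.75(77) = 2190.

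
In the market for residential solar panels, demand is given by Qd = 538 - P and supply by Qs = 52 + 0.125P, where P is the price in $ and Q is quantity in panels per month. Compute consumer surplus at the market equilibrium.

Set Qd = Qs: 538 - P = 52 + 0.125P, so 486 = 1.125P and P* = 432.
Then Q* = 538 - 432 = 106.
Demand choke price (Qd = 0): P = 538. Consumer surplus = ½ × (538 - 432) × 106 = 5618.

Consumer surplus = 5618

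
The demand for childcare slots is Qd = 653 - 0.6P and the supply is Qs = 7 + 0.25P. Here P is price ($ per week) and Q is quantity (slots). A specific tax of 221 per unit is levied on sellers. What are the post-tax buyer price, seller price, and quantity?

The tax drives a wedge P_b - P_s = 221. Substituting P_s = P_b - 221 into supply: Qs = -48.25 + 0.25P_b.
Set Qd = Qs: 653 - 0.6P_b = -48.25 + 0.25P_b, so 701.25 = 0.85P_b and P_b = 825.
So P_s = 604 and the quantity traded is Q = 653 - 0.6(825) = 158.

P_b = 825, P_s = 604, Q = 158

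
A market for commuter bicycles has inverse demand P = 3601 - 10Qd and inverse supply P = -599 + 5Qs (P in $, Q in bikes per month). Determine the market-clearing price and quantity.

Solving each curve for Q: Qd = 360.1 - 0.1P and Qs = 119.8 + 0.2P.
At equilibrium Qd = Qs, so 360.1 - 0.1P = 119.8 + 0.2P; collecting terms, 240.3 = 0.3P and P* = 801.
Then Q* = 360.1 - 0.1(801) = 280.

P* = 801, Q* = 280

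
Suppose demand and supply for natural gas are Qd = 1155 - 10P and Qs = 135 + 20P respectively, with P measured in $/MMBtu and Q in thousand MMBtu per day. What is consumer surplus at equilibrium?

At equilibrium Qd = Qs, so 1155 - 10P = 135 + 20P; collecting terms, 1020 = 30P and P* = 34.
Plugging P* into demand: Q* = 1155 - 10(34) = 815.
Demand choke price (Qd = 0): P = 1155/10 = 115.5. Consumer surplus = ½ × (115.5 - 34) × 815 = 33211.25.

Consumer surplus = 33211.25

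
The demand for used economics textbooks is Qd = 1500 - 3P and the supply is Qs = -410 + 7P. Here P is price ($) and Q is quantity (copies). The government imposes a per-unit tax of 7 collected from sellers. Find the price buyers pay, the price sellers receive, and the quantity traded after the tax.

The tax drives a wedge P_b - P_s = 7. Substituting P_s = P_b - 7 into supply: Qs = -459 + 7P_b.
Equate demand and the shifted supply: 1500 - 3P_b = -459 + 7P_b, giving 10P_b = 1959, so P_b = 195.9.
So P_s = 188.9 and the quantity traded is Q = 1500 - 3(195.9) = 912.3.

P_b = 195.9, P_s = 188.9, Q = 912.3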